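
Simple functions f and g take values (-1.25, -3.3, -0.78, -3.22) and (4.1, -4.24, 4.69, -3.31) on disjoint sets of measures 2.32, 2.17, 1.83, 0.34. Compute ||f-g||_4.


Step 1: Compute differences f_i - g_i:
  -1.25 - 4.1 = -5.35
  -3.3 - -4.24 = 0.94
  -0.78 - 4.69 = -5.47
  -3.22 - -3.31 = 0.09
Step 2: Compute |diff|^4 * measure for each set:
  |-5.35|^4 * 2.32 = 819.247506 * 2.32 = 1900.654214
  |0.94|^4 * 2.17 = 0.780749 * 2.17 = 1.694225
  |-5.47|^4 * 1.83 = 895.260257 * 1.83 = 1638.32627
  |0.09|^4 * 0.34 = 6.561000e-05 * 0.34 = 2.230740e-05
Step 3: Sum = 3540.674732
Step 4: ||f-g||_4 = (3540.674732)^(1/4) = 7.713856


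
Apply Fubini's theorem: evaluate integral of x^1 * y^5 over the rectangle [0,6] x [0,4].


By Fubini's theorem, the double integral factors as a product of single integrals:
Step 1: integral_0^6 x^1 dx = [x^2/2] from 0 to 6
     = 6^2/2 = 18
Step 2: integral_0^4 y^5 dy = [y^6/6] from 0 to 4
     = 4^6/6 = 682.666667
Step 3: Double integral = 18 * 682.666667 = 12288


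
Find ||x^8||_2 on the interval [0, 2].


Step 1: ||f||_2 = (integral_0^2 |x^8|^2 dx)^(1/2)
     = (integral_0^2 x^16 dx)^(1/2)
Step 2: integral_0^2 x^16 dx = [x^17/(17)] from 0 to 2 = 2^17/17
     = 131072/17 = 7710.117647
Step 3: ||f||_2 = (7710.117647)^(1/2) = 87.807276


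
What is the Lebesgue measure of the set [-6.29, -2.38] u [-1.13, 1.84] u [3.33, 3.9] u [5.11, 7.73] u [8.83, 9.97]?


For pairwise disjoint intervals, m(union) = sum of lengths.
= (-2.38 - -6.29) + (1.84 - -1.13) + (3.9 - 3.33) + (7.73 - 5.11) + (9.97 - 8.83)
= 3.91 + 2.97 + 0.57 + 2.62 + 1.14
= 11.21


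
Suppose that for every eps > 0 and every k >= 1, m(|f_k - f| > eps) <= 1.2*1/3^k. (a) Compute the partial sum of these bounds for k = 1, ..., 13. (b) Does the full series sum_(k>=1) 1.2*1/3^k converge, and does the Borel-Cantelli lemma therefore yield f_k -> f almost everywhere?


Step 1: List the terms 1.2*1/3^k for k = 1 to 13:
  k=1: 0.4
  k=2: 0.133333
  k=3: 0.044444
  k=4: 0.014815
  k=5: 0.004938
  k=6: 0.001646
  k=7: 5.486968e-04
  k=8: 1.828989e-04
  k=9: 6.096632e-05
  k=10: 2.032211e-05
  k=11: 6.774035e-06
  k=12: 2.258012e-06
  k=13: 7.526706e-07
Step 2: Partial sum = 0.4 + 0.133333 + 0.044444 + 0.014815 + 0.004938 + 0.001646 + 5.486968e-04 + 1.828989e-04 + 6.096632e-05 + 2.032211e-05 + 6.774035e-06 + 2.258012e-06 + 7.526706e-07
     = 0.6
Step 3: The full series sum_(k>=1) 1.2*1/3^k converges (geometric series with ratio 1/3 < 1; a constant multiple of a convergent series converges).
Step 4: Fix eps > 0. Since sum_k m(|f_k - f| > eps) < infinity, the Borel-Cantelli lemma gives
        m(limsup_k {|f_k - f| > eps}) = 0, i.e. for a.e. x, |f_k(x) - f(x)| <= eps for all large k.
        Applying this with eps = 1/j for j = 1, 2, ... and intersecting the countably many full-measure sets,
        for a.e. x we get limsup_k |f_k(x) - f(x)| <= 1/j for every j, hence f_k -> f almost everywhere.
Conclusion: series converges; Borel-Cantelli yields f_k -> f a.e.


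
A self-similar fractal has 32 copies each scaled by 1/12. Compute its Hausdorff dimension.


For a self-similar set with N copies scaled by 1/r:
dim_H = log(N)/log(r) = log(32)/log(12)
= 3.465736/2.484907
= 1.394715


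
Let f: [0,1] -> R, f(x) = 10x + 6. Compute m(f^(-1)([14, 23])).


f^(-1)([14, 23]) = {x : 14 <= 10x + 6 <= 23}
Solving: (14 - 6)/10 <= x <= (23 - 6)/10
= [0.8, 1.7]
Intersecting with [0,1]: [0.8, 1]
Measure = 1 - 0.8 = 0.2


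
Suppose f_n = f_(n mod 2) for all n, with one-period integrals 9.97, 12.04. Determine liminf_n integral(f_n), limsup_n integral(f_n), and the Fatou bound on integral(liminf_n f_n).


The sequence (integral(f_n)) is periodic with period 2, repeating the values 9.97, 12.04 indefinitely.
Step 1: For a periodic sequence, every tail (a_m, a_(m+1), ...) contains all 2 period values infinitely often.
Step 2: Hence inf of every tail = min of the period values = min(9.97, 12.04) = 9.97.
        liminf_n integral(f_n) = sup over m of (inf of tail from m) = 9.97.
Step 3: Similarly sup of every tail = max of the period values = 12.04.
        limsup_n integral(f_n) = 12.04.
Step 4: Fatou's lemma: integral(liminf_n f_n) <= liminf_n integral(f_n) = 9.97.
        So the integral of the pointwise liminf is at most 9.97.


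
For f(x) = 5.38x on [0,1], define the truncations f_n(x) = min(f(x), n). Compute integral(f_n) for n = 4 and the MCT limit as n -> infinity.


f(x) = 5.38x on [0,1]; f_n(x) = min(5.38x, n). At n = 4:
Step 1: f(x) reaches 4 at x = 4/5.38 = 0.743494
Step 2: integral(f_4) = integral(5.38x, 0, 0.743494) + integral(4, 0.743494, 1)
       = 5.38*0.743494^2/2 + 4*(1 - 0.743494)
       = 1.486989 + 1.026022
       = 2.513011
Step 3: As n -> infinity, f_n increases to f, so by MCT integral(f_n) -> integral(f) = 5.38/2 = 2.69.
Convergence: integral(f_4) = 2.513011 -> 2.69 as n -> infinity


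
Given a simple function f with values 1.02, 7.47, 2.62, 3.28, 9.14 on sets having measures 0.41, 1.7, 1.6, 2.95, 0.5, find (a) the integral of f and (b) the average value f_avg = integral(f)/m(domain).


Step 1: Integral = sum(value_i * measure_i)
= 1.02*0.41 + 7.47*1.7 + 2.62*1.6 + 3.28*2.95 + 9.14*0.5
= 0.4182 + 12.699 + 4.192 + 9.676 + 4.57
= 31.5552
Step 2: Total measure of domain = 0.41 + 1.7 + 1.6 + 2.95 + 0.5 = 7.16
Step 3: Average value = 31.5552 / 7.16 = 4.407151


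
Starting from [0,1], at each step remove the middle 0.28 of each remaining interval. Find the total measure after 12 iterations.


Step 1: At each step, fraction remaining = 1 - 0.28 = 0.72
Step 2: After 12 steps, measure = (0.72)^12
Result = 0.019408


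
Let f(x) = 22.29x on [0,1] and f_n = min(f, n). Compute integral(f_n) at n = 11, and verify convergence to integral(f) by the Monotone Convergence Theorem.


f(x) = 22.29x on [0,1]; f_n(x) = min(22.29x, n). At n = 11:
Step 1: f(x) reaches 11 at x = 11/22.29 = 0.493495
Step 2: integral(f_11) = integral(22.29x, 0, 0.493495) + integral(11, 0.493495, 1)
       = 22.29*0.493495^2/2 + 11*(1 - 0.493495)
       = 2.714222 + 5.571557
       = 8.285778
Step 3: As n -> infinity, f_n increases to f, so by MCT integral(f_n) -> integral(f) = 22.29/2 = 11.145.
Convergence: integral(f_11) = 8.285778 -> 11.145 as n -> infinity


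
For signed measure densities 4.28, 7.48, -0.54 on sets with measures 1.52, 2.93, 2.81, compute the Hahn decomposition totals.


Step 1: Compute signed measure on each set:
  Set 1: 4.28 * 1.52 = 6.5056
  Set 2: 7.48 * 2.93 = 21.9164
  Set 3: -0.54 * 2.81 = -1.5174
Step 2: Total signed measure = (6.5056) + (21.9164) + (-1.5174)
     = 26.9046
Step 3: Positive part mu+(X) = sum of positive contributions = 28.422
Step 4: Negative part mu-(X) = |sum of negative contributions| = 1.5174


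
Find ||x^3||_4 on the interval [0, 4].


Step 1: ||f||_4 = (integral_0^4 |x^3|^4 dx)^(1/4)
     = (integral_0^4 x^12 dx)^(1/4)
Step 2: integral_0^4 x^12 dx = [x^13/(13)] from 0 to 4 = 4^13/13
     = 67108864/13 = 5.162220e+06
Step 3: ||f||_4 = (5.162220e+06)^(1/4) = 47.666047


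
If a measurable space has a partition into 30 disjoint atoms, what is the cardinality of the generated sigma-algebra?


Each element of the sigma-algebra is a union of some subset of the 30 atoms.
The number of such subsets is 2^30 = 1073741824.


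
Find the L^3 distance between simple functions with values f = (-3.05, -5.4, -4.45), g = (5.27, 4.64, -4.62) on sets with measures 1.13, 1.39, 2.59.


Step 1: Compute differences f_i - g_i:
  -3.05 - 5.27 = -8.32
  -5.4 - 4.64 = -10.04
  -4.45 - -4.62 = 0.17
Step 2: Compute |diff|^3 * measure for each set:
  |-8.32|^3 * 1.13 = 575.930368 * 1.13 = 650.801316
  |-10.04|^3 * 1.39 = 1012.048064 * 1.39 = 1406.746809
  |0.17|^3 * 2.59 = 0.004913 * 2.59 = 0.012725
Step 3: Sum = 2057.560849
Step 4: ||f-g||_3 = (2057.560849)^(1/3) = 12.718939


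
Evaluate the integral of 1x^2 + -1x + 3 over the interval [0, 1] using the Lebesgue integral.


The Lebesgue integral of a Riemann-integrable function agrees with the Riemann integral.
Antiderivative F(x) = (1/3)x^3 + (-1/2)x^2 + 3x
F(1) = (1/3)*1^3 + (-1/2)*1^2 + 3*1
     = (1/3)*1 + (-1/2)*1 + 3*1
     = 0.333333 + -0.5 + 3
     = 2.833333
F(0) = 0.0
Integral = F(1) - F(0) = 2.833333 - 0.0 = 2.833333


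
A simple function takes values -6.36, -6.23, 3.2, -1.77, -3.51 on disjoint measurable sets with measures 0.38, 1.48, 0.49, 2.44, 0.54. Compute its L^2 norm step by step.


Step 1: Compute |f_i|^2 for each value:
  |-6.36|^2 = 40.4496
  |-6.23|^2 = 38.8129
  |3.2|^2 = 10.24
  |-1.77|^2 = 3.1329
  |-3.51|^2 = 12.3201
Step 2: Multiply by measures and sum:
  40.4496 * 0.38 = 15.370848
  38.8129 * 1.48 = 57.443092
  10.24 * 0.49 = 5.0176
  3.1329 * 2.44 = 7.644276
  12.3201 * 0.54 = 6.652854
Sum = 15.370848 + 57.443092 + 5.0176 + 7.644276 + 6.652854 = 92.12867
Step 3: Take the p-th root:
||f||_2 = (92.12867)^(1/2) = 9.598368


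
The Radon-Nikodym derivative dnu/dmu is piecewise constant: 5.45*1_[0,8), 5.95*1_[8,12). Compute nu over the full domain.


Integrate each piece of the Radon-Nikodym derivative:
Step 1: integral_0^8 5.45 dx = 5.45*(8-0) = 5.45*8 = 43.6
Step 2: integral_8^12 5.95 dx = 5.95*(12-8) = 5.95*4 = 23.8
Total: 43.6 + 23.8 = 67.4


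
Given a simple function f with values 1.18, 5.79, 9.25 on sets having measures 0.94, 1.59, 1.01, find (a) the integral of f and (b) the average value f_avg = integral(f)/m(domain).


Step 1: Integral = sum(value_i * measure_i)
= 1.18*0.94 + 5.79*1.59 + 9.25*1.01
= 1.1092 + 9.2061 + 9.3425
= 19.6578
Step 2: Total measure of domain = 0.94 + 1.59 + 1.01 = 3.54
Step 3: Average value = 19.6578 / 3.54 = 5.553051


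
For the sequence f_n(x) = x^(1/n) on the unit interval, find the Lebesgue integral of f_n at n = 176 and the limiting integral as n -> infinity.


At n = 176: f_176(x) = x^(1/176).
Step 1: integral(x^(1/176), 0, 1) = [x^(1/176+1) / (1/176+1)] from 0 to 1
     = 1 / (1/176 + 1) = 1 / ((176+1)/176) = 176/(176+1)
     = 176/177 = 0.99435
Step 2: As n -> infinity, f_n(x) = x^(1/n) -> 1 for x in (0,1], and f_n is increasing in n.
By MCT, lim_n integral(f_n) = integral(lim_n f_n) = integral(1, 0, 1) = 1.
Step 3: Verify convergence: 176/177 = 0.99435 -> 1


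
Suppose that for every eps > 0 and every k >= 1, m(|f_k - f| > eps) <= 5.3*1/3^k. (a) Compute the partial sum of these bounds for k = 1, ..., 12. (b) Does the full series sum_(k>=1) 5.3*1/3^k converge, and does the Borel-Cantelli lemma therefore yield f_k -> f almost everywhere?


Step 1: List the terms 5.3*1/3^k for k = 1 to 12:
  k=1: 1.766667
  k=2: 0.588889
  k=3: 0.196296
  k=4: 0.065432
  k=5: 0.021811
  k=6: 0.00727
  k=7: 0.002423
  k=8: 8.078037e-04
  k=9: 2.692679e-04
  k=10: 8.975597e-05
  k=11: 2.991866e-05
  k=12: 9.972885e-06
Step 2: Partial sum = 1.766667 + 0.588889 + 0.196296 + 0.065432 + 0.021811 + 0.00727 + 0.002423 + 8.078037e-04 + 2.692679e-04 + 8.975597e-05 + 2.991866e-05 + 9.972885e-06
     = 2.649995
Step 3: The full series sum_(k>=1) 5.3*1/3^k converges (geometric series with ratio 1/3 < 1; a constant multiple of a convergent series converges).
Step 4: Fix eps > 0. Since sum_k m(|f_k - f| > eps) < infinity, the Borel-Cantelli lemma gives
        m(limsup_k {|f_k - f| > eps}) = 0, i.e. for a.e. x, |f_k(x) - f(x)| <= eps for all large k.
        Applying this with eps = 1/j for j = 1, 2, ... and intersecting the countably many full-measure sets,
        for a.e. x we get limsup_k |f_k(x) - f(x)| <= 1/j for every j, hence f_k -> f almost everywhere.
Conclusion: series converges; Borel-Cantelli yields f_k -> f a.e.


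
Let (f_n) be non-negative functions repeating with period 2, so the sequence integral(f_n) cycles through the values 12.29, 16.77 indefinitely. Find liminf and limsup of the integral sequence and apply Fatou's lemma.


The sequence (integral(f_n)) is periodic with period 2, repeating the values 12.29, 16.77 indefinitely.
Step 1: For a periodic sequence, every tail (a_m, a_(m+1), ...) contains all 2 period values infinitely often.
Step 2: Hence inf of every tail = min of the period values = min(12.29, 16.77) = 12.29.
        liminf_n integral(f_n) = sup over m of (inf of tail from m) = 12.29.
Step 3: Similarly sup of every tail = max of the period values = 16.77.
        limsup_n integral(f_n) = 16.77.
Step 4: Fatou's lemma: integral(liminf_n f_n) <= liminf_n integral(f_n) = 12.29.
        So the integral of the pointwise liminf is at most 12.29.


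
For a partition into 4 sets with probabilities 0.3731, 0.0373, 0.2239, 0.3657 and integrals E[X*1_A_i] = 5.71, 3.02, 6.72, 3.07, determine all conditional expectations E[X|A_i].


For each cell A_i: E[X|A_i] = E[X*1_A_i] / P(A_i)
Step 1: E[X|A_1] = 5.71 / 0.3731 = 15.304208
Step 2: E[X|A_2] = 3.02 / 0.0373 = 80.965147
Step 3: E[X|A_3] = 6.72 / 0.2239 = 30.013399
Step 4: E[X|A_4] = 3.07 / 0.3657 = 8.394859
Verification: E[X] = sum E[X*1_A_i] = 5.71 + 3.02 + 6.72 + 3.07 = 18.52


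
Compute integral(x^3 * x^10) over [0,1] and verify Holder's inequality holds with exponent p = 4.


Step 1: Exact integral of f*g = integral(x^13, 0, 1) = 1/14
     = 0.071429
Step 2: Holder bound with p=4, q=1.333333:
  ||f||_p = (integral x^12 dx)^(1/4) = (1/13)^(1/4) = 0.52664
  ||g||_q = (integral x^13.333333 dx)^(1/1.333333) = (1/14.333333)^(1/1.333333) = 0.13575
Step 3: Holder bound = ||f||_p * ||g||_q = 0.52664 * 0.13575 = 0.071491
Verification: 0.071429 <= 0.071491 (Holder holds)


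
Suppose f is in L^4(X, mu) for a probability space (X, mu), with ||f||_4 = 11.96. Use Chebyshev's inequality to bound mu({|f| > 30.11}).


Chebyshev/Markov inequality: mu(|f| > eps) <= (||f||_p / eps)^p
Step 1: ||f||_4 / eps = 11.96 / 30.11 = 0.39721
Step 2: Raise to power p = 4:
  (0.39721)^4 = 0.024893
Step 3: Therefore mu(|f| > 30.11) <= 0.024893


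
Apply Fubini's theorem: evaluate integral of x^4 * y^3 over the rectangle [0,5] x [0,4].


By Fubini's theorem, the double integral factors as a product of single integrals:
Step 1: integral_0^5 x^4 dx = [x^5/5] from 0 to 5
     = 5^5/5 = 625
Step 2: integral_0^4 y^3 dy = [y^4/4] from 0 to 4
     = 4^4/4 = 64
Step 3: Double integral = 625 * 64 = 40000


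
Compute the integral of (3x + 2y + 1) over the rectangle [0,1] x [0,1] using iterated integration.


By Fubini, integrate in x first, then y.
Step 1: Fix y, integrate over x in [0,1]:
  integral(3x + 2y + 1, x=0..1)
  = 3*(1^2 - 0^2)/2 + (2y + 1)*(1 - 0)
  = 1.5 + (2y + 1)*1
  = 1.5 + 2y + 1
  = 2.5 + 2y
Step 2: Integrate over y in [0,1]:
  integral(2.5 + 2y, y=0..1)
  = 2.5*1 + 2*(1^2 - 0^2)/2
  = 2.5 + 1
  = 3.5


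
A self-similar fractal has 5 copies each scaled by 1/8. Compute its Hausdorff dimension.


For a self-similar set with N copies scaled by 1/r:
dim_H = log(N)/log(r) = log(5)/log(8)
= 1.609438/2.079442
= 0.773976


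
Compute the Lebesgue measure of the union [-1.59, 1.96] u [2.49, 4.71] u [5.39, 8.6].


For pairwise disjoint intervals, m(union) = sum of lengths.
= (1.96 - -1.59) + (4.71 - 2.49) + (8.6 - 5.39)
= 3.55 + 2.22 + 3.21
= 8.98


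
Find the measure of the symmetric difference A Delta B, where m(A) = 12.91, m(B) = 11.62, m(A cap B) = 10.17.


m(A Delta B) = m(A) + m(B) - 2*m(A n B)
= 12.91 + 11.62 - 2*10.17
= 12.91 + 11.62 - 20.34
= 4.19


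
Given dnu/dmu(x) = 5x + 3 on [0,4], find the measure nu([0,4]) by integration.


nu(A) = integral_A (dnu/dmu) dmu = integral_0^4 (5x + 3) dx
Step 1: Antiderivative F(x) = (5/2)x^2 + 3x
Step 2: F(4) = (5/2)*4^2 + 3*4 = 40 + 12 = 52
Step 3: F(0) = (5/2)*0^2 + 3*0 = 0.0 + 0 = 0.0
Step 4: nu([0,4]) = F(4) - F(0) = 52 - 0.0 = 52


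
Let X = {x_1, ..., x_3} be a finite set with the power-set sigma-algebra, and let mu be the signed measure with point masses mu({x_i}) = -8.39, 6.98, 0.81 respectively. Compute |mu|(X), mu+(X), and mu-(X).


Step 1: Every measurable set is a union of atoms (the cells / points), so a Hahn decomposition is
  obtained by grouping atoms by sign: P = union of atoms with mu > 0, N = union of the remaining atoms.
  Atoms in P (indices): 2, 3;  atoms in N (indices): 1
  Positive values: 6.98, 0.81
  Negative values: -8.39
Step 2: mu+(X) = mu(P) = sum of positive atom values = 7.79
Step 3: mu-(X) = -mu(N) = sum of |negative atom values| = 8.39
Step 4: |mu|(X) = mu+(X) + mu-(X) = 7.79 + 8.39 = 16.18


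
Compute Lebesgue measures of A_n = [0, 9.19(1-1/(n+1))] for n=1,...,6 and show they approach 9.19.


By continuity of measure from below: if A_n increases to A, then m(A_n) -> m(A).
Here A = [0, 9.19], so m(A) = 9.19
Step 1: a_1 = 9.19*(1 - 1/2) = 4.595, m(A_1) = 4.595
Step 2: a_2 = 9.19*(1 - 1/3) = 6.1267, m(A_2) = 6.1267
Step 3: a_3 = 9.19*(1 - 1/4) = 6.8925, m(A_3) = 6.8925
Step 4: a_4 = 9.19*(1 - 1/5) = 7.352, m(A_4) = 7.352
Step 5: a_5 = 9.19*(1 - 1/6) = 7.6583, m(A_5) = 7.6583
Step 6: a_6 = 9.19*(1 - 1/7) = 7.8771, m(A_6) = 7.8771
Limit: m(A_n) -> m([0,9.19]) = 9.19


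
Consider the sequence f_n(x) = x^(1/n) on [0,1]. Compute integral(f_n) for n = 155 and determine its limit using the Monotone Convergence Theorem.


At n = 155: f_155(x) = x^(1/155).
Step 1: integral(x^(1/155), 0, 1) = [x^(1/155+1) / (1/155+1)] from 0 to 1
     = 1 / (1/155 + 1) = 1 / ((155+1)/155) = 155/(155+1)
     = 155/156 = 0.99359
Step 2: As n -> infinity, f_n(x) = x^(1/n) -> 1 for x in (0,1], and f_n is increasing in n.
By MCT, lim_n integral(f_n) = integral(lim_n f_n) = integral(1, 0, 1) = 1.
Step 3: Verify convergence: 155/156 = 0.99359 -> 1


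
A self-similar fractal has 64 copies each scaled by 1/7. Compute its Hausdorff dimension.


For a self-similar set with N copies scaled by 1/r:
dim_H = log(N)/log(r) = log(64)/log(7)
= 4.158883/1.94591
= 2.137243


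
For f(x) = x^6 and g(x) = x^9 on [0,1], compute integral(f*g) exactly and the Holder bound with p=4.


Step 1: Exact integral of f*g = integral(x^15, 0, 1) = 1/16
     = 0.0625
Step 2: Holder bound with p=4, q=1.333333:
  ||f||_p = (integral x^24 dx)^(1/4) = (1/25)^(1/4) = 0.447214
  ||g||_q = (integral x^12 dx)^(1/1.333333) = (1/13)^(1/1.333333) = 0.146064
Step 3: Holder bound = ||f||_p * ||g||_q = 0.447214 * 0.146064 = 0.065322
Verification: 0.0625 <= 0.065322 (Holder holds)


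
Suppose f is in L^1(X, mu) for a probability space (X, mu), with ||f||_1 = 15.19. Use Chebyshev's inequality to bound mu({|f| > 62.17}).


Chebyshev/Markov inequality: mu(|f| > eps) <= (||f||_p / eps)^p
Step 1: ||f||_1 / eps = 15.19 / 62.17 = 0.24433
Step 2: Raise to power p = 1:
  (0.24433)^1 = 0.24433
Step 3: Therefore mu(|f| > 62.17) <= 0.24433


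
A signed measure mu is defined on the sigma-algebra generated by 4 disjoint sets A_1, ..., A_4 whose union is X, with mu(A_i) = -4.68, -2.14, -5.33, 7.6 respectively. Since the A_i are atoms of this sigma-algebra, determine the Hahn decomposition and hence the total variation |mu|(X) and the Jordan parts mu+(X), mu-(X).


Step 1: Every measurable set is a union of atoms (the cells / points), so a Hahn decomposition is
  obtained by grouping atoms by sign: P = union of atoms with mu > 0, N = union of the remaining atoms.
  Atoms in P (indices): 4;  atoms in N (indices): 1, 2, 3
  Positive values: 7.6
  Negative values: -4.68, -2.14, -5.33
Step 2: mu+(X) = mu(P) = sum of positive atom values = 7.6
Step 3: mu-(X) = -mu(N) = sum of |negative atom values| = 12.15
Step 4: |mu|(X) = mu+(X) + mu-(X) = 7.6 + 12.15 = 19.75


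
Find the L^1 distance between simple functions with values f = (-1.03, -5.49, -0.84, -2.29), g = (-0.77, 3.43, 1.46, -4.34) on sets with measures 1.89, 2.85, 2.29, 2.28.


Step 1: Compute differences f_i - g_i:
  -1.03 - -0.77 = -0.26
  -5.49 - 3.43 = -8.92
  -0.84 - 1.46 = -2.3
  -2.29 - -4.34 = 2.05
Step 2: Compute |diff|^1 * measure for each set:
  |-0.26|^1 * 1.89 = 0.26 * 1.89 = 0.4914
  |-8.92|^1 * 2.85 = 8.92 * 2.85 = 25.422
  |-2.3|^1 * 2.29 = 2.3 * 2.29 = 5.267
  |2.05|^1 * 2.28 = 2.05 * 2.28 = 4.674
Step 3: Sum = 35.8544
Step 4: ||f-g||_1 = (35.8544)^(1/1) = 35.8544


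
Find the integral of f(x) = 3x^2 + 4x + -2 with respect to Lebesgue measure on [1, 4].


The Lebesgue integral of a Riemann-integrable function agrees with the Riemann integral.
Antiderivative F(x) = (3/3)x^3 + (4/2)x^2 + -2x
F(4) = (3/3)*4^3 + (4/2)*4^2 + -2*4
     = (3/3)*64 + (4/2)*16 + -2*4
     = 64 + 32 + -8
     = 88
F(1) = 1
Integral = F(4) - F(1) = 88 - 1 = 87


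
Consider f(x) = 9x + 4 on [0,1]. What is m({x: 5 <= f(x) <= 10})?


f^(-1)([5, 10]) = {x : 5 <= 9x + 4 <= 10}
Solving: (5 - 4)/9 <= x <= (10 - 4)/9
= [0.111111, 0.666667]
Intersecting with [0,1]: [0.111111, 0.666667]
Measure = 0.666667 - 0.111111 = 0.555556


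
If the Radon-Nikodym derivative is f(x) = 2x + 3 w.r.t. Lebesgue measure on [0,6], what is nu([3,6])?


nu(A) = integral_A (dnu/dmu) dmu = integral_3^6 (2x + 3) dx
Step 1: Antiderivative F(x) = (2/2)x^2 + 3x
Step 2: F(6) = (2/2)*6^2 + 3*6 = 36 + 18 = 54
Step 3: F(3) = (2/2)*3^2 + 3*3 = 9 + 9 = 18
Step 4: nu([3,6]) = F(6) - F(3) = 54 - 18 = 36


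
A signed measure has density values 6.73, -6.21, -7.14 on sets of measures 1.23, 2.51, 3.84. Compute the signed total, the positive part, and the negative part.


Step 1: Compute signed measure on each set:
  Set 1: 6.73 * 1.23 = 8.2779
  Set 2: -6.21 * 2.51 = -15.5871
  Set 3: -7.14 * 3.84 = -27.4176
Step 2: Total signed measure = (8.2779) + (-15.5871) + (-27.4176)
     = -34.7268
Step 3: Positive part mu+(X) = sum of positive contributions = 8.2779
Step 4: Negative part mu-(X) = |sum of negative contributions| = 43.0047


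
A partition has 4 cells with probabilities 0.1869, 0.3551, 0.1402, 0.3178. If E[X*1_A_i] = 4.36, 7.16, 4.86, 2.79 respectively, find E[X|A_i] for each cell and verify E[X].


For each cell A_i: E[X|A_i] = E[X*1_A_i] / P(A_i)
Step 1: E[X|A_1] = 4.36 / 0.1869 = 23.327983
Step 2: E[X|A_2] = 7.16 / 0.3551 = 20.163334
Step 3: E[X|A_3] = 4.86 / 0.1402 = 34.664765
Step 4: E[X|A_4] = 2.79 / 0.3178 = 8.779106
Verification: E[X] = sum E[X*1_A_i] = 4.36 + 7.16 + 4.86 + 2.79 = 19.17


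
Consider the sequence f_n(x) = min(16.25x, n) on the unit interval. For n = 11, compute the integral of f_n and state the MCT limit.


f(x) = 16.25x on [0,1]; f_n(x) = min(16.25x, n). At n = 11:
Step 1: f(x) reaches 11 at x = 11/16.25 = 0.676923
Step 2: integral(f_11) = integral(16.25x, 0, 0.676923) + integral(11, 0.676923, 1)
       = 16.25*0.676923^2/2 + 11*(1 - 0.676923)
       = 3.723077 + 3.553846
       = 7.276923
Step 3: As n -> infinity, f_n increases to f, so by MCT integral(f_n) -> integral(f) = 16.25/2 = 8.125.
Convergence: integral(f_11) = 7.276923 -> 8.125 as n -> infinity


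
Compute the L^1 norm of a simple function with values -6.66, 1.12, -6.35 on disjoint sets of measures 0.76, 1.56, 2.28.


Step 1: Compute |f_i|^1 for each value:
  |-6.66|^1 = 6.66
  |1.12|^1 = 1.12
  |-6.35|^1 = 6.35
Step 2: Multiply by measures and sum:
  6.66 * 0.76 = 5.0616
  1.12 * 1.56 = 1.7472
  6.35 * 2.28 = 14.478
Sum = 5.0616 + 1.7472 + 14.478 = 21.2868
Step 3: Take the p-th root:
||f||_1 = (21.2868)^(1/1) = 21.2868


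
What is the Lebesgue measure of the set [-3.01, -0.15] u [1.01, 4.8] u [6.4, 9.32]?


For pairwise disjoint intervals, m(union) = sum of lengths.
= (-0.15 - -3.01) + (4.8 - 1.01) + (9.32 - 6.4)
= 2.86 + 3.79 + 2.92
= 9.57


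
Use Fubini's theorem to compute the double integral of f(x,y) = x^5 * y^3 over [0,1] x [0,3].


By Fubini's theorem, the double integral factors as a product of single integrals:
Step 1: integral_0^1 x^5 dx = [x^6/6] from 0 to 1
     = 1^6/6 = 0.166667
Step 2: integral_0^3 y^3 dy = [y^4/4] from 0 to 3
     = 3^4/4 = 20.25
Step 3: Double integral = 0.166667 * 20.25 = 3.375


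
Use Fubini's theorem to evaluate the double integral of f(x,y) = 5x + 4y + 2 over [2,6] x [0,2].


By Fubini, integrate in x first, then y.
Step 1: Fix y, integrate over x in [2,6]:
  integral(5x + 4y + 2, x=2..6)
  = 5*(6^2 - 2^2)/2 + (4y + 2)*(6 - 2)
  = 80 + (4y + 2)*4
  = 80 + 16y + 8
  = 88 + 16y
Step 2: Integrate over y in [0,2]:
  integral(88 + 16y, y=0..2)
  = 88*2 + 16*(2^2 - 0^2)/2
  = 176 + 32
  = 208


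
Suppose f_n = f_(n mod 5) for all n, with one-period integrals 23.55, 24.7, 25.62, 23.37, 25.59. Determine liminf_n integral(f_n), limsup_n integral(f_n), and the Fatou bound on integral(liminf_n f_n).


The sequence (integral(f_n)) is periodic with period 5, repeating the values 23.55, 24.7, 25.62, 23.37, 25.59 indefinitely.
Step 1: For a periodic sequence, every tail (a_m, a_(m+1), ...) contains all 5 period values infinitely often.
Step 2: Hence inf of every tail = min of the period values = min(23.55, 24.7, 25.62, 23.37, 25.59) = 23.37.
        liminf_n integral(f_n) = sup over m of (inf of tail from m) = 23.37.
Step 3: Similarly sup of every tail = max of the period values = 25.62.
        limsup_n integral(f_n) = 25.62.
Step 4: Fatou's lemma: integral(liminf_n f_n) <= liminf_n integral(f_n) = 23.37.
        So the integral of the pointwise liminf is at most 23.37.


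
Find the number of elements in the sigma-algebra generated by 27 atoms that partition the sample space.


Each element of the sigma-algebra is a union of some subset of the 27 atoms.
The number of such subsets is 2^27 = 134217728.


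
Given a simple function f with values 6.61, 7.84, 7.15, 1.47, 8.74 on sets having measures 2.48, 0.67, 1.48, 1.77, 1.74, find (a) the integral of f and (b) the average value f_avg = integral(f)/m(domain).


Step 1: Integral = sum(value_i * measure_i)
= 6.61*2.48 + 7.84*0.67 + 7.15*1.48 + 1.47*1.77 + 8.74*1.74
= 16.3928 + 5.2528 + 10.582 + 2.6019 + 15.2076
= 50.0371
Step 2: Total measure of domain = 2.48 + 0.67 + 1.48 + 1.77 + 1.74 = 8.14
Step 3: Average value = 50.0371 / 8.14 = 6.147064


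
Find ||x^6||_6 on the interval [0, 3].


Step 1: ||f||_6 = (integral_0^3 |x^6|^6 dx)^(1/6)
     = (integral_0^3 x^36 dx)^(1/6)
Step 2: integral_0^3 x^36 dx = [x^37/(37)] from 0 to 3 = 3^37/37
     = 450283905890997363/37 = 1.216984e+16
Step 3: ||f||_6 = (1.216984e+16)^(1/6) = 479.601777


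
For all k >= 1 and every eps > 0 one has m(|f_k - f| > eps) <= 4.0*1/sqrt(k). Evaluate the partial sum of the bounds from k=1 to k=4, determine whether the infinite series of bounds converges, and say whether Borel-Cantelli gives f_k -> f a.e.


Step 1: List the terms 4.0*1/sqrt(k) for k = 1 to 4:
  k=1: 4
  k=2: 2.828427
  k=3: 2.309401
  k=4: 2
Step 2: Partial sum = 4 + 2.828427 + 2.309401 + 2
     = 11.137828
Step 3: The full series sum_(k>=1) 4.0*1/sqrt(k) diverges (p-series with p = 1/2 <= 1; a nonzero constant multiple of a divergent series diverges).
Step 4: The (first) Borel-Cantelli lemma requires a summable sequence of measures, so it does not apply here;
        from this bound alone no conclusion about a.e. convergence can be drawn (convergence in measure still
        gives an a.e.-convergent subsequence, but not a.e. convergence of the whole sequence).
Conclusion: series diverges; Borel-Cantelli is inconclusive about a.e. convergence of f_k.


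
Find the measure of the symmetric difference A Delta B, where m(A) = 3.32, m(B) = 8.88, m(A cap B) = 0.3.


m(A Delta B) = m(A) + m(B) - 2*m(A n B)
= 3.32 + 8.88 - 2*0.3
= 3.32 + 8.88 - 0.6
= 11.6


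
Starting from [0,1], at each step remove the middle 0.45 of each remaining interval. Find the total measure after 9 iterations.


Step 1: At each step, fraction remaining = 1 - 0.45 = 0.55
Step 2: After 9 steps, measure = (0.55)^9
Result = 0.004605


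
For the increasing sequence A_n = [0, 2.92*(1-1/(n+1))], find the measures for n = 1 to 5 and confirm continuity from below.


By continuity of measure from below: if A_n increases to A, then m(A_n) -> m(A).
Here A = [0, 2.92], so m(A) = 2.92
Step 1: a_1 = 2.92*(1 - 1/2) = 1.46, m(A_1) = 1.46
Step 2: a_2 = 2.92*(1 - 1/3) = 1.9467, m(A_2) = 1.9467
Step 3: a_3 = 2.92*(1 - 1/4) = 2.19, m(A_3) = 2.19
Step 4: a_4 = 2.92*(1 - 1/5) = 2.336, m(A_4) = 2.336
Step 5: a_5 = 2.92*(1 - 1/6) = 2.4333, m(A_5) = 2.4333
Limit: m(A_n) -> m([0,2.92]) = 2.92


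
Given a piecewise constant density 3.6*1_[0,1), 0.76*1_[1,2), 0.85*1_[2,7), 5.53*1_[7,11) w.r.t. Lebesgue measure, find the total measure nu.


Integrate each piece of the Radon-Nikodym derivative:
Step 1: integral_0^1 3.6 dx = 3.6*(1-0) = 3.6*1 = 3.6
Step 2: integral_1^2 0.76 dx = 0.76*(2-1) = 0.76*1 = 0.76
Step 3: integral_2^7 0.85 dx = 0.85*(7-2) = 0.85*5 = 4.25
Step 4: integral_7^11 5.53 dx = 5.53*(11-7) = 5.53*4 = 22.12
Total: 3.6 + 0.76 + 4.25 + 22.12 = 30.73


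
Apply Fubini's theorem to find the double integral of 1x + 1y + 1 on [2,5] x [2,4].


By Fubini, integrate in x first, then y.
Step 1: Fix y, integrate over x in [2,5]:
  integral(1x + 1y + 1, x=2..5)
  = 1*(5^2 - 2^2)/2 + (1y + 1)*(5 - 2)
  = 10.5 + (1y + 1)*3
  = 10.5 + 3y + 3
  = 13.5 + 3y
Step 2: Integrate over y in [2,4]:
  integral(13.5 + 3y, y=2..4)
  = 13.5*2 + 3*(4^2 - 2^2)/2
  = 27 + 18
  = 45


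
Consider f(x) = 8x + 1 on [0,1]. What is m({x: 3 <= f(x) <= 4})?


f^(-1)([3, 4]) = {x : 3 <= 8x + 1 <= 4}
Solving: (3 - 1)/8 <= x <= (4 - 1)/8
= [0.25, 0.375]
Intersecting with [0,1]: [0.25, 0.375]
Measure = 0.375 - 0.25 = 0.125


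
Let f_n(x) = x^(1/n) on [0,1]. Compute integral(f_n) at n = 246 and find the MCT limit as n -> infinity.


At n = 246: f_246(x) = x^(1/246).
Step 1: integral(x^(1/246), 0, 1) = [x^(1/246+1) / (1/246+1)] from 0 to 1
     = 1 / (1/246 + 1) = 1 / ((246+1)/246) = 246/(246+1)
     = 246/247 = 0.995951
Step 2: As n -> infinity, f_n(x) = x^(1/n) -> 1 for x in (0,1], and f_n is increasing in n.
By MCT, lim_n integral(f_n) = integral(lim_n f_n) = integral(1, 0, 1) = 1.
Step 3: Verify convergence: 246/247 = 0.995951 -> 1


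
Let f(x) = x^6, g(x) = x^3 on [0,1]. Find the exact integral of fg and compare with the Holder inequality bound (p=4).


Step 1: Exact integral of f*g = integral(x^9, 0, 1) = 1/10
     = 0.1
Step 2: Holder bound with p=4, q=1.333333:
  ||f||_p = (integral x^24 dx)^(1/4) = (1/25)^(1/4) = 0.447214
  ||g||_q = (integral x^4 dx)^(1/1.333333) = (1/5)^(1/1.333333) = 0.29907
Step 3: Holder bound = ||f||_p * ||g||_q = 0.447214 * 0.29907 = 0.133748
Verification: 0.1 <= 0.133748 (Holder holds)


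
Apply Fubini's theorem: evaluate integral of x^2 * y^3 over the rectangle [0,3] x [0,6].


By Fubini's theorem, the double integral factors as a product of single integrals:
Step 1: integral_0^3 x^2 dx = [x^3/3] from 0 to 3
     = 3^3/3 = 9
Step 2: integral_0^6 y^3 dy = [y^4/4] from 0 to 6
     = 6^4/4 = 324
Step 3: Double integral = 9 * 324 = 2916


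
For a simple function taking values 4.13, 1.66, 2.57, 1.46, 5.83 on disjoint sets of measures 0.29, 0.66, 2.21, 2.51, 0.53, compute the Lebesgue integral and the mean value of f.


Step 1: Integral = sum(value_i * measure_i)
= 4.13*0.29 + 1.66*0.66 + 2.57*2.21 + 1.46*2.51 + 5.83*0.53
= 1.1977 + 1.0956 + 5.6797 + 3.6646 + 3.0899
= 14.7275
Step 2: Total measure of domain = 0.29 + 0.66 + 2.21 + 2.51 + 0.53 = 6.2
Step 3: Average value = 14.7275 / 6.2 = 2.375403


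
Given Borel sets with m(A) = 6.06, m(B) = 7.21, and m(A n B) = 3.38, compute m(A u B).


By inclusion-exclusion: m(A u B) = m(A) + m(B) - m(A n B)
= 6.06 + 7.21 - 3.38
= 9.89


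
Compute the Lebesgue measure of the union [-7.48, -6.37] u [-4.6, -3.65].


For pairwise disjoint intervals, m(union) = sum of lengths.
= (-6.37 - -7.48) + (-3.65 - -4.6)
= 1.11 + 0.95
= 2.06


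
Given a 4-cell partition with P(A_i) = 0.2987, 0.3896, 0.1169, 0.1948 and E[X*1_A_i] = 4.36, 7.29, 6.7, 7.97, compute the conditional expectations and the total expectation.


For each cell A_i: E[X|A_i] = E[X*1_A_i] / P(A_i)
Step 1: E[X|A_1] = 4.36 / 0.2987 = 14.596585
Step 2: E[X|A_2] = 7.29 / 0.3896 = 18.711499
Step 3: E[X|A_3] = 6.7 / 0.1169 = 57.313944
Step 4: E[X|A_4] = 7.97 / 0.1948 = 40.913758
Verification: E[X] = sum E[X*1_A_i] = 4.36 + 7.29 + 6.7 + 7.97 = 26.32


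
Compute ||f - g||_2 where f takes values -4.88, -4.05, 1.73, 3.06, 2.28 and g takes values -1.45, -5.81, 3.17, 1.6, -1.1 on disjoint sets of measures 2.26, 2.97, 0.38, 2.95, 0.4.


Step 1: Compute differences f_i - g_i:
  -4.88 - -1.45 = -3.43
  -4.05 - -5.81 = 1.76
  1.73 - 3.17 = -1.44
  3.06 - 1.6 = 1.46
  2.28 - -1.1 = 3.38
Step 2: Compute |diff|^2 * measure for each set:
  |-3.43|^2 * 2.26 = 11.7649 * 2.26 = 26.588674
  |1.76|^2 * 2.97 = 3.0976 * 2.97 = 9.199872
  |-1.44|^2 * 0.38 = 2.0736 * 0.38 = 0.787968
  |1.46|^2 * 2.95 = 2.1316 * 2.95 = 6.28822
  |3.38|^2 * 0.4 = 11.4244 * 0.4 = 4.56976
Step 3: Sum = 47.434494
Step 4: ||f-g||_2 = (47.434494)^(1/2) = 6.88727


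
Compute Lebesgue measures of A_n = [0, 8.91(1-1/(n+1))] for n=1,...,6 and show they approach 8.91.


By continuity of measure from below: if A_n increases to A, then m(A_n) -> m(A).
Here A = [0, 8.91], so m(A) = 8.91
Step 1: a_1 = 8.91*(1 - 1/2) = 4.455, m(A_1) = 4.455
Step 2: a_2 = 8.91*(1 - 1/3) = 5.94, m(A_2) = 5.94
Step 3: a_3 = 8.91*(1 - 1/4) = 6.6825, m(A_3) = 6.6825
Step 4: a_4 = 8.91*(1 - 1/5) = 7.128, m(A_4) = 7.128
Step 5: a_5 = 8.91*(1 - 1/6) = 7.425, m(A_5) = 7.425
Step 6: a_6 = 8.91*(1 - 1/7) = 7.6371, m(A_6) = 7.6371
Limit: m(A_n) -> m([0,8.91]) = 8.91


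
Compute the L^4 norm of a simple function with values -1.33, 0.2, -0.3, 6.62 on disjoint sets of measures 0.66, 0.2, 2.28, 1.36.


Step 1: Compute |f_i|^4 for each value:
  |-1.33|^4 = 3.129007
  |0.2|^4 = 0.0016
  |-0.3|^4 = 0.0081
  |6.62|^4 = 1920.578035
Step 2: Multiply by measures and sum:
  3.129007 * 0.66 = 2.065145
  0.0016 * 0.2 = 3.200000e-04
  0.0081 * 2.28 = 0.018468
  1920.578035 * 1.36 = 2611.986128
Sum = 2.065145 + 3.200000e-04 + 0.018468 + 2611.986128 = 2614.070061
Step 3: Take the p-th root:
||f||_4 = (2614.070061)^(1/4) = 7.150383


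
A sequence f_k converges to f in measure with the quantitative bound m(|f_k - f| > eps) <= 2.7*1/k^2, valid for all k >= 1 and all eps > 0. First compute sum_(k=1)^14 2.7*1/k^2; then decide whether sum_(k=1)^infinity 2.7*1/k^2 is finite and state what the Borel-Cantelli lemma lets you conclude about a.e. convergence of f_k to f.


Step 1: List the terms 2.7*1/k^2 for k = 1 to 14:
  k=1: 2.7
  k=2: 0.675
  k=3: 0.3
  k=4: 0.16875
  k=5: 0.108
  k=6: 0.075
  k=7: 0.055102
  k=8: 0.042188
  k=9: 0.033333
  k=10: 0.027
  k=11: 0.022314
  k=12: 0.01875
  k=13: 0.015976
  k=14: 0.013776
Step 2: Partial sum = 2.7 + 0.675 + 0.3 + 0.16875 + 0.108 + 0.075 + 0.055102 + 0.042188 + 0.033333 + 0.027 + 0.022314 + 0.01875 + 0.015976 + 0.013776
     = 4.255189
Step 3: The full series sum_(k>=1) 2.7*1/k^2 converges (p-series with p = 2 > 1; a constant multiple of a convergent series converges).
Step 4: Fix eps > 0. Since sum_k m(|f_k - f| > eps) < infinity, the Borel-Cantelli lemma gives
        m(limsup_k {|f_k - f| > eps}) = 0, i.e. for a.e. x, |f_k(x) - f(x)| <= eps for all large k.
        Applying this with eps = 1/j for j = 1, 2, ... and intersecting the countably many full-measure sets,
        for a.e. x we get limsup_k |f_k(x) - f(x)| <= 1/j for every j, hence f_k -> f almost everywhere.
Conclusion: series converges; Borel-Cantelli yields f_k -> f a.e.


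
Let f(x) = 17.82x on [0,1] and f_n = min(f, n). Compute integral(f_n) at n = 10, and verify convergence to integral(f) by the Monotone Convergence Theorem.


f(x) = 17.82x on [0,1]; f_n(x) = min(17.82x, n). At n = 10:
Step 1: f(x) reaches 10 at x = 10/17.82 = 0.561167
Step 2: integral(f_10) = integral(17.82x, 0, 0.561167) + integral(10, 0.561167, 1)
       = 17.82*0.561167^2/2 + 10*(1 - 0.561167)
       = 2.805836 + 4.388328
       = 7.194164
Step 3: As n -> infinity, f_n increases to f, so by MCT integral(f_n) -> integral(f) = 17.82/2 = 8.91.
Convergence: integral(f_10) = 7.194164 -> 8.91 as n -> infinity


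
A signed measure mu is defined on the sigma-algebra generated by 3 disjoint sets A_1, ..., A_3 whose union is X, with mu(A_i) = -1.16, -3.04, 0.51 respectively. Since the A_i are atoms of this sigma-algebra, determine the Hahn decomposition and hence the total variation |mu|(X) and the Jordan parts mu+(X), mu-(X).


Step 1: Every measurable set is a union of atoms (the cells / points), so a Hahn decomposition is
  obtained by grouping atoms by sign: P = union of atoms with mu > 0, N = union of the remaining atoms.
  Atoms in P (indices): 3;  atoms in N (indices): 1, 2
  Positive values: 0.51
  Negative values: -1.16, -3.04
Step 2: mu+(X) = mu(P) = sum of positive atom values = 0.51
Step 3: mu-(X) = -mu(N) = sum of |negative atom values| = 4.2
Step 4: |mu|(X) = mu+(X) + mu-(X) = 0.51 + 4.2 = 4.71


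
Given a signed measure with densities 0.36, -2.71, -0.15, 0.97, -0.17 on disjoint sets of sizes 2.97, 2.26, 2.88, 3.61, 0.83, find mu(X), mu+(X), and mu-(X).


Step 1: Compute signed measure on each set:
  Set 1: 0.36 * 2.97 = 1.0692
  Set 2: -2.71 * 2.26 = -6.1246
  Set 3: -0.15 * 2.88 = -0.432
  Set 4: 0.97 * 3.61 = 3.5017
  Set 5: -0.17 * 0.83 = -0.1411
Step 2: Total signed measure = (1.0692) + (-6.1246) + (-0.432) + (3.5017) + (-0.1411)
     = -2.1268
Step 3: Positive part mu+(X) = sum of positive contributions = 4.5709
Step 4: Negative part mu-(X) = |sum of negative contributions| = 6.6977


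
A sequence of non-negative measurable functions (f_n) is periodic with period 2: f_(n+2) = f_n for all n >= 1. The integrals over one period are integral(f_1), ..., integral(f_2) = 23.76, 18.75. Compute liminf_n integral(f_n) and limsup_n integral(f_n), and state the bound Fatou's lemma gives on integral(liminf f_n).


The sequence (integral(f_n)) is periodic with period 2, repeating the values 23.76, 18.75 indefinitely.
Step 1: For a periodic sequence, every tail (a_m, a_(m+1), ...) contains all 2 period values infinitely often.
Step 2: Hence inf of every tail = min of the period values = min(23.76, 18.75) = 18.75.
        liminf_n integral(f_n) = sup over m of (inf of tail from m) = 18.75.
Step 3: Similarly sup of every tail = max of the period values = 23.76.
        limsup_n integral(f_n) = 23.76.
Step 4: Fatou's lemma: integral(liminf_n f_n) <= liminf_n integral(f_n) = 18.75.
        So the integral of the pointwise liminf is at most 18.75.


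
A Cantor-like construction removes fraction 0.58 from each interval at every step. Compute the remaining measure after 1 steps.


Step 1: At each step, fraction remaining = 1 - 0.58 = 0.42
Step 2: After 1 steps, measure = (0.42)^1
Step 3: Computing the power step by step:
  After step 1: 0.42
Result = 0.42


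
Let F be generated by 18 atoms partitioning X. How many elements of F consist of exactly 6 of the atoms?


Each element of F is a union of some subset of the 18 atoms.
Elements that are unions of exactly 6 atoms correspond to 6-element subsets of the 18 atoms.
Count = C(18, 6) = 18! / (6! * 12!) = 18564.


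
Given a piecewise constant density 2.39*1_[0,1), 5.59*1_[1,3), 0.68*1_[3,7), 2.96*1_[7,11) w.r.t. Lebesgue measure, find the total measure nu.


Integrate each piece of the Radon-Nikodym derivative:
Step 1: integral_0^1 2.39 dx = 2.39*(1-0) = 2.39*1 = 2.39
Step 2: integral_1^3 5.59 dx = 5.59*(3-1) = 5.59*2 = 11.18
Step 3: integral_3^7 0.68 dx = 0.68*(7-3) = 0.68*4 = 2.72
Step 4: integral_7^11 2.96 dx = 2.96*(11-7) = 2.96*4 = 11.84
Total: 2.39 + 11.18 + 2.72 + 11.84 = 28.13


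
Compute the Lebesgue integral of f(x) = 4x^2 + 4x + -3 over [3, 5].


The Lebesgue integral of a Riemann-integrable function agrees with the Riemann integral.
Antiderivative F(x) = (4/3)x^3 + (4/2)x^2 + -3x
F(5) = (4/3)*5^3 + (4/2)*5^2 + -3*5
     = (4/3)*125 + (4/2)*25 + -3*5
     = 166.666667 + 50 + -15
     = 201.666667
F(3) = 45
Integral = F(5) - F(3) = 201.666667 - 45 = 156.666667


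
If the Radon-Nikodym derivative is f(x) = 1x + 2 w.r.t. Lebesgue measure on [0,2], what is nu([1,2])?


nu(A) = integral_A (dnu/dmu) dmu = integral_1^2 (1x + 2) dx
Step 1: Antiderivative F(x) = (1/2)x^2 + 2x
Step 2: F(2) = (1/2)*2^2 + 2*2 = 2 + 4 = 6
Step 3: F(1) = (1/2)*1^2 + 2*1 = 0.5 + 2 = 2.5
Step 4: nu([1,2]) = F(2) - F(1) = 6 - 2.5 = 3.5


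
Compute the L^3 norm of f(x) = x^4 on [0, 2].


Step 1: ||f||_3 = (integral_0^2 |x^4|^3 dx)^(1/3)
     = (integral_0^2 x^12 dx)^(1/3)
Step 2: integral_0^2 x^12 dx = [x^13/(13)] from 0 to 2 = 2^13/13
     = 8192/13 = 630.153846
Step 3: ||f||_3 = (630.153846)^(1/3) = 8.573317
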